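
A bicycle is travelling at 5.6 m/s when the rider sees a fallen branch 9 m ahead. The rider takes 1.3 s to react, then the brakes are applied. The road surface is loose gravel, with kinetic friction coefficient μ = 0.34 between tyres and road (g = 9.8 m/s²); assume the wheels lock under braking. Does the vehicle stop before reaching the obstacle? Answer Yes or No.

No

a = μg = 0.34 × 9.8 = 3.332 m/s².
Reaction distance = 5.6000 × 1.3 = 7.280 m.
Braking distance = v²/(2a) = 31.360 / 6.664 = 4.706 m.
Total stopping distance = 7.280 + 4.706 = 11.986 m, vs 9 m available — it cannot stop in time and overshoots by 11.986 − 9 = 2.986 m.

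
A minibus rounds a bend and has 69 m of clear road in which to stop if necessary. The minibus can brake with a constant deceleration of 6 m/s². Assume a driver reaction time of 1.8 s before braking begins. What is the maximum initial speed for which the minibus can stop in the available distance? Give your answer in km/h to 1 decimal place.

Maximum speed ≈ 71.8 km/h

Stopping distance: v·t_r + v²/(2a) = 69 with t_r = 1.8 s and a = 6.000 m/s².
So v² + 21.600 v − 828.00 = 0.
Positive root: v = −a·t_r + √((a·t_r)² + 2a·d) = −10.800 + √(116.640 + 828.00) = 19.9350 m/s.
19.9350 m/s × 3.6 = 71.766 km/h.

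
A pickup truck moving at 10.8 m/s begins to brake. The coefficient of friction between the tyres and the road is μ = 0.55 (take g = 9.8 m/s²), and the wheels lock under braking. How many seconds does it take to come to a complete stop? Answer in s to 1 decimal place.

a = μg = 0.55 × 9.8 = 5.390 m/s².
Braking time = v/a = 10.8000 / 5.390 = 2.004 s.

Braking time ≈ 2.0 s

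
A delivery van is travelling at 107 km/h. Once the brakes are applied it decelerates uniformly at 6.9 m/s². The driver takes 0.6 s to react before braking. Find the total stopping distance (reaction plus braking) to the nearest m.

107 km/h ÷ 3.6 = 29.7222 m/s.
Reaction distance = v·t_r = 29.7222 × 0.6 = 17.833 m.
Braking distance = v²/(2a) = 29.7222² / (2 × 6.900) = 883.409 / 13.800 = 64.015 m.
Total = 17.833 + 64.015 = 81.848 m.

Total stopping distance ≈ 82 m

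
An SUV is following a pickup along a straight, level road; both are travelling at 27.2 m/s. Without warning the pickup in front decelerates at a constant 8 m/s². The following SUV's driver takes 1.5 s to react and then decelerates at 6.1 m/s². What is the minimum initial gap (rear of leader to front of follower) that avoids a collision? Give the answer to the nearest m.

Leader travels v²/(2a_L) = 739.840 / 16.000 = 46.240 m before stopping.
Follower covers v·t_r = 27.2000 × 1.5 = 40.800 m while reacting, then v²/(2a_F) = 739.840 / 12.200 = 60.643 m while braking, for a total of 40.800 + 60.643 = 101.443 m.
Since a_F ≤ a_L and the follower starts braking later, the follower is never slower than the leader, so the closest approach is when both have stopped.
Minimum gap = 101.443 − 46.240 = 55.203 m.

Minimum gap ≈ 55 m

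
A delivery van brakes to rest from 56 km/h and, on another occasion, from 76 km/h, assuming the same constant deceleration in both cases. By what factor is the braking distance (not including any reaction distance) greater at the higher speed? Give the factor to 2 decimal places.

Braking distance d = v²/(2a), so with a fixed, d ∝ v².
Factor = (76/56)² = 1.3571² = 1.8417.

Factor ≈ 1.84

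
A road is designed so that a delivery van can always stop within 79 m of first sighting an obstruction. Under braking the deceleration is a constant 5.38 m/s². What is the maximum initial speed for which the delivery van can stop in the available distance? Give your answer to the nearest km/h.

v²/(2a) = d ⇒ v = √(2 × 5.380 × 79) = √850.04 = 29.1554 m/s.
29.1554 m/s × 3.6 = 104.959 km/h.

Maximum speed ≈ 105 km/h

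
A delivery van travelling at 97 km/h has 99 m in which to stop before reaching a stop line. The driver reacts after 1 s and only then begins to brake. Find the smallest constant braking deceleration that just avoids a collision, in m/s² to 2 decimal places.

Required deceleration ≈ 5.04 m/s²

97 km/h ÷ 3.6 = 26.9444 m/s.
Distance covered during reaction = 26.9444 × 1 = 26.944 m.
Distance available for braking: 99 − 26.944 = 72.056 m.
v² = 2a·d ⇒ a = v²/(2d) = 26.9444² / (2 × 72.056) = 726.001 / 144.112 = 5.0378 m/s².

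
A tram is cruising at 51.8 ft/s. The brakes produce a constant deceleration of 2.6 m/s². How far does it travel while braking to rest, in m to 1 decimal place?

51.8 ft/s × 0.3048 = 15.7886 m/s.
Braking distance = v²/(2a) = 15.7886² / (2 × 2.600) = 249.280 / 5.200 = 47.938 m.

Braking distance ≈ 47.9 m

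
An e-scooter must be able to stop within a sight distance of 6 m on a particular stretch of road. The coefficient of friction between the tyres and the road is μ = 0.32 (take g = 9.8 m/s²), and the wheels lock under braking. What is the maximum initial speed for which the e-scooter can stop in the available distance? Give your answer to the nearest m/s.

a = μg = 0.32 × 9.8 = 3.136 m/s².
v²/(2a) = d ⇒ v = √(2 × 3.136 × 6) = √37.63 = 6.1343 m/s.

Maximum speed ≈ 6 m/s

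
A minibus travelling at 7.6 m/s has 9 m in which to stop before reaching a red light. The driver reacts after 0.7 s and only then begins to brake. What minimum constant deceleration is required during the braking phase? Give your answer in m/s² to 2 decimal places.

Distance covered during reaction = 7.6000 × 0.7 = 5.320 m.
Distance available for braking: 9 − 5.320 = 3.680 m.
v² = 2a·d ⇒ a = v²/(2d) = 7.6000² / (2 × 3.680) = 57.760 / 7.360 = 7.8478 m/s².

Required deceleration ≈ 7.85 m/s²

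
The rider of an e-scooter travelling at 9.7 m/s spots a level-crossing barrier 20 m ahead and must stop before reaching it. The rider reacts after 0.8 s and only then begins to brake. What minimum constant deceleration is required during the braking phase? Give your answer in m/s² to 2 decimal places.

Required deceleration ≈ 3.84 m/s²

Distance covered during reaction = 9.7000 × 0.8 = 7.760 m.
Distance available for braking: 20 − 7.760 = 12.240 m.
v² = 2a·d ⇒ a = v²/(2d) = 9.7000² / (2 × 12.240) = 94.090 / 24.480 = 3.8435 m/s².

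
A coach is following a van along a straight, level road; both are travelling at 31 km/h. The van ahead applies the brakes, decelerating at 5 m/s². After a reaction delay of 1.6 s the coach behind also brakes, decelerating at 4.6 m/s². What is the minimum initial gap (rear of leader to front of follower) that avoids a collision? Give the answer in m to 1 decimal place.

Minimum gap ≈ 14.4 m

31 km/h ÷ 3.6 = 8.6111 m/s.
Leader travels v²/(2a_L) = 74.151 / 10.000 = 7.415 m before stopping.
Follower covers v·t_r = 8.6111 × 1.6 = 13.778 m while reacting, then v²/(2a_F) = 74.151 / 9.200 = 8.060 m while braking, for a total of 13.778 + 8.060 = 21.838 m.
Since a_F ≤ a_L and the follower starts braking later, the follower is never slower than the leader, so the closest approach is when both have stopped.
Minimum gap = 21.838 − 7.415 = 14.423 m.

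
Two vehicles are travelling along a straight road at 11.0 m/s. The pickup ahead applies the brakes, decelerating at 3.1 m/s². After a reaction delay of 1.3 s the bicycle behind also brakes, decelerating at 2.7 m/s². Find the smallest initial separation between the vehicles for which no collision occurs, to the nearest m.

Minimum gap ≈ 17 m

Leader travels v²/(2a_L) = 121.000 / 6.200 = 19.516 m before stopping.
Follower covers v·t_r = 11.0000 × 1.3 = 14.300 m while reacting, then v²/(2a_F) = 121.000 / 5.400 = 22.407 m while braking, for a total of 14.300 + 22.407 = 36.707 m.
Since a_F ≤ a_L and the follower starts braking later, the follower is never slower than the leader, so the closest approach is when both have stopped.
Minimum gap = 36.707 − 19.516 = 17.191 m.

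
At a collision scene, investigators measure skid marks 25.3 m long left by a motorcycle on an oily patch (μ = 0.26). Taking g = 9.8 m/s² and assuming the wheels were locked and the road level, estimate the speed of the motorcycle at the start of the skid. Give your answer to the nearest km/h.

Initial speed ≈ 41 km/h

Deceleration a = μg = 0.26 × 9.8 = 2.548 m/s².
v = √(2a·d) = √(2 × 2.548 × 25.3) = √128.929 = 11.3547 m/s.
= 11.3547 × 3.6 = 40.877 km/h.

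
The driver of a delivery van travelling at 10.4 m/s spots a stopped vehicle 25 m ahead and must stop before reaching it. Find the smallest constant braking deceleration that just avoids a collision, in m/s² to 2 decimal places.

v² = 2a·d ⇒ a = v²/(2d) = 10.4000² / (2 × 25.000) = 108.160 / 50.000 = 2.1632 m/s².

Required deceleration ≈ 2.16 m/s²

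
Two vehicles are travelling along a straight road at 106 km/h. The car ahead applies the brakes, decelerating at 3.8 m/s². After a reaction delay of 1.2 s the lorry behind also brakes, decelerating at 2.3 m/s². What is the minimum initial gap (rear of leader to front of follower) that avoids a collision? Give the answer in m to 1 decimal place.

Minimum gap ≈ 109.7 m

106 km/h ÷ 3.6 = 29.4444 m/s.
Leader travels v²/(2a_L) = 866.973 / 7.600 = 114.075 m before stopping.
Follower covers v·t_r = 29.4444 × 1.2 = 35.333 m while reacting, then v²/(2a_F) = 866.973 / 4.600 = 188.472 m while braking, for a total of 35.333 + 188.472 = 223.805 m.
Since a_F ≤ a_L and the follower starts braking later, the follower is never slower than the leader, so the closest approach is when both have stopped.
Minimum gap = 223.805 − 114.075 = 109.730 m.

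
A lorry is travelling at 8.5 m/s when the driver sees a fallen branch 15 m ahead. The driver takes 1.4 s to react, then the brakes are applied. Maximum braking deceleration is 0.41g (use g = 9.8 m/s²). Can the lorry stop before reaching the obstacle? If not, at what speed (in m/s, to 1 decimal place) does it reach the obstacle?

No — it strikes the obstacle at 6.9 m/s

a = 0.41 × 9.8 = 4.018 m/s².
Reaction distance = 8.5000 × 1.4 = 11.900 m.
Braking distance needed to stop: v²/(2a) = 72.250 / 8.036 = 8.991 m, so total needed = 11.900 + 8.991 = 20.891 m > 15 m — it cannot stop.
Distance remaining when braking begins: 15 − 11.900 = 3.100 m.
v² = v₀² − 2a·d = 72.250 − 2 × 4.018 × 3.100 = 47.338 m²/s².
v = √47.338 = 6.880 m/s.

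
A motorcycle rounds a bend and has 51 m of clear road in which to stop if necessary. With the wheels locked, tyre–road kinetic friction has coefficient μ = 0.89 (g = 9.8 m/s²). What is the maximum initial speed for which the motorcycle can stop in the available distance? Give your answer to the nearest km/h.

a = μg = 0.89 × 9.8 = 8.722 m/s².
v²/(2a) = d ⇒ v = √(2 × 8.722 × 51) = √889.64 = 29.8268 m/s.
29.8268 m/s × 3.6 = 107.376 km/h.

Maximum speed ≈ 107 km/h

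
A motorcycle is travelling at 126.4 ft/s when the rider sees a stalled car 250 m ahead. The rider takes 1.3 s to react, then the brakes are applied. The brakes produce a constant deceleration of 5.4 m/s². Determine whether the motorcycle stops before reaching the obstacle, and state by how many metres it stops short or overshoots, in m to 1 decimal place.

126.4 ft/s × 0.3048 = 38.5267 m/s.
Reaction distance = 38.5267 × 1.3 = 50.085 m.
Braking distance = v²/(2a) = 1484.307 / 10.800 = 137.436 m.
Total stopping distance = 50.085 + 137.436 = 187.521 m, vs 250 m available — it stops with 250 − 187.521 = 62.479 m to spare.

Yes — it stops 62.5 m short of the obstacle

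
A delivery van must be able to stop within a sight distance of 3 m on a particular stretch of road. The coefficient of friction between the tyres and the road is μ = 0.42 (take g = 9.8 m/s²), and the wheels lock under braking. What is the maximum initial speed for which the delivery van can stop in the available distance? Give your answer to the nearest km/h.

Maximum speed ≈ 18 km/h

a = μg = 0.42 × 9.8 = 4.116 m/s².
v²/(2a) = d ⇒ v = √(2 × 4.116 × 3) = √24.70 = 4.9699 m/s.
4.9699 m/s × 3.6 = 17.892 km/h.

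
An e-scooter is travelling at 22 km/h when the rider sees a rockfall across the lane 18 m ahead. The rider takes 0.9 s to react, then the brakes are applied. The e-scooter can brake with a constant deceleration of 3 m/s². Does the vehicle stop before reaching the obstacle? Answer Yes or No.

Yes

22 km/h ÷ 3.6 = 6.1111 m/s.
Reaction distance = 6.1111 × 0.9 = 5.500 m.
Braking distance = v²/(2a) = 37.346 / 6.000 = 6.224 m.
Total stopping distance = 5.500 + 6.224 = 11.724 m, vs 18 m available — it stops with 18 − 11.724 = 6.276 m to spare.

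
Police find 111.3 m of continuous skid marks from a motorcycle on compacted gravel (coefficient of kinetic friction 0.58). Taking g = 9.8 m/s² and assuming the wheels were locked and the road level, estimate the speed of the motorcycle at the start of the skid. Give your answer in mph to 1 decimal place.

Deceleration a = μg = 0.58 × 9.8 = 5.684 m/s².
v = √(2a·d) = √(2 × 5.684 × 111.3) = √1265.258 = 35.5705 m/s.
= 35.5705 ÷ 0.44704 = 79.569 mph.

Initial speed ≈ 79.6 mph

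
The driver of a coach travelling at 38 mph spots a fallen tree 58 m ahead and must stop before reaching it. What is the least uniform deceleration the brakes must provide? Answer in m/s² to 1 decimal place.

Required deceleration ≈ 2.5 m/s²

38 mph × 0.44704 = 16.9875 m/s.
v² = 2a·d ⇒ a = v²/(2d) = 16.9875² / (2 × 58.000) = 288.575 / 116.000 = 2.4877 m/s².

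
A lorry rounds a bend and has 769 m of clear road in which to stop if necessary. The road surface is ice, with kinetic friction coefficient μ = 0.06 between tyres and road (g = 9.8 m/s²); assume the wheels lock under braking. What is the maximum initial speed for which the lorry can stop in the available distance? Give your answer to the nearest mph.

a = μg = 0.06 × 9.8 = 0.588 m/s².
v²/(2a) = d ⇒ v = √(2 × 0.588 × 769) = √904.34 = 30.0722 m/s.
30.0722 m/s ÷ 0.44704 = 67.270 mph.

Maximum speed ≈ 67 mph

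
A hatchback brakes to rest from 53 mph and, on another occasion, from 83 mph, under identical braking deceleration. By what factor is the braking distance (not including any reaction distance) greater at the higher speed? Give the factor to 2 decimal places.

Factor ≈ 2.45

Braking distance d = v²/(2a), so with a fixed, d ∝ v².
Factor = (83/53)² = 1.5660² = 2.4524.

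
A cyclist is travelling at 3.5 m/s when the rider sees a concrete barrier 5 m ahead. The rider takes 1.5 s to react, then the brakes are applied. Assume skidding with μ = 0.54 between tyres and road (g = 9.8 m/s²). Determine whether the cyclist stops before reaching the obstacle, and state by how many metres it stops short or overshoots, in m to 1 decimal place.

a = μg = 0.54 × 9.8 = 5.292 m/s².
Reaction distance = 3.5000 × 1.5 = 5.250 m.
Braking distance = v²/(2a) = 12.250 / 10.584 = 1.157 m.
Total stopping distance = 5.250 + 1.157 = 6.407 m, vs 5 m available — it cannot stop in time and overshoots by 6.407 − 5 = 1.407 m.

No — it overshoots by 1.4 m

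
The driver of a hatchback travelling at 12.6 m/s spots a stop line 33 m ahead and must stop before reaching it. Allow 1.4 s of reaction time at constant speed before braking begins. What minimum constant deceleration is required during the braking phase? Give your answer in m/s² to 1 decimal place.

Distance covered during reaction = 12.6000 × 1.4 = 17.640 m.
Distance available for braking: 33 − 17.640 = 15.360 m.
v² = 2a·d ⇒ a = v²/(2d) = 12.6000² / (2 × 15.360) = 158.760 / 30.720 = 5.1680 m/s².

Required deceleration ≈ 5.2 m/s²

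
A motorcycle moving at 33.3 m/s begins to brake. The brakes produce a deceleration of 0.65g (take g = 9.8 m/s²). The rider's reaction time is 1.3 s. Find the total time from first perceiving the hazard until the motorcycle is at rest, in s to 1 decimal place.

a = 0.65 × 9.8 = 6.370 m/s².
Braking time = v/a = 33.3000 / 6.370 = 5.228 s.
Total = 1.3 + 5.228 = 6.528 s.

Total time ≈ 6.5 s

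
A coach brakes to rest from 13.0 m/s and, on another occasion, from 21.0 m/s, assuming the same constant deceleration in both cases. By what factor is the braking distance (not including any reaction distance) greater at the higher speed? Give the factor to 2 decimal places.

Braking distance d = v²/(2a), so with a fixed, d ∝ v².
Factor = (21.0/13.0)² = 1.6154² = 2.6095.

Factor ≈ 2.61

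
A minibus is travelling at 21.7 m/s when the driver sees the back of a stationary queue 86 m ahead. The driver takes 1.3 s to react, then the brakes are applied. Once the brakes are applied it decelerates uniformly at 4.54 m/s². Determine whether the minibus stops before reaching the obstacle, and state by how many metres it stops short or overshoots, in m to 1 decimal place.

Reaction distance = 21.7000 × 1.3 = 28.210 m.
Braking distance = v²/(2a) = 470.890 / 9.080 = 51.860 m.
Total stopping distance = 28.210 + 51.860 = 80.070 m, vs 86 m available — it stops with 86 − 80.070 = 5.930 m to spare.

Yes — it stops 5.9 m short of the obstacle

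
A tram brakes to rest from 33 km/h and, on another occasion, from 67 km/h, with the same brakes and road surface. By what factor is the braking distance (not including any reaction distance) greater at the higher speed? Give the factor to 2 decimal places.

Braking distance d = v²/(2a), so with a fixed, d ∝ v².
Factor = (67/33)² = 2.0303² = 4.1221.

Factor ≈ 4.12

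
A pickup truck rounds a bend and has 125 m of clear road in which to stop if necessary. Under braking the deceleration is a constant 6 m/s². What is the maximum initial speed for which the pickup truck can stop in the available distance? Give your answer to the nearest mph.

Maximum speed ≈ 87 mph

v²/(2a) = d ⇒ v = √(2 × 6.000 × 125) = √1500.00 = 38.7298 m/s.
38.7298 m/s ÷ 0.44704 = 86.636 mph.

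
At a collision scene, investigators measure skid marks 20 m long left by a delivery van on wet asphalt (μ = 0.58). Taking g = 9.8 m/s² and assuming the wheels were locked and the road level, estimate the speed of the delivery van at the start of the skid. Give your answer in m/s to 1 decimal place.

Deceleration a = μg = 0.58 × 9.8 = 5.684 m/s².
v = √(2a·d) = √(2 × 5.684 × 20) = √227.360 = 15.0785 m/s.

Initial speed ≈ 15.1 m/s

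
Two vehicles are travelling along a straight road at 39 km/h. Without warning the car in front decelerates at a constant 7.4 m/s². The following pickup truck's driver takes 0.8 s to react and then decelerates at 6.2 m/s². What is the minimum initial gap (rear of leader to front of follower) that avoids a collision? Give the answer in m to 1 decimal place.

39 km/h ÷ 3.6 = 10.8333 m/s.
Leader travels v²/(2a_L) = 117.360 / 14.800 = 7.930 m before stopping.
Follower covers v·t_r = 10.8333 × 0.8 = 8.667 m while reacting, then v²/(2a_F) = 117.360 / 12.400 = 9.465 m while braking, for a total of 8.667 + 9.465 = 18.132 m.
Since a_F ≤ a_L and the follower starts braking later, the follower is never slower than the leader, so the closest approach is when both have stopped.
Minimum gap = 18.132 − 7.930 = 10.202 m.

Minimum gap ≈ 10.2 m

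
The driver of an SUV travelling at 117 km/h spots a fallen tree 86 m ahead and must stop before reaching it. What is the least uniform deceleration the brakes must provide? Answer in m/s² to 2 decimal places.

Required deceleration ≈ 6.14 m/s²

117 km/h ÷ 3.6 = 32.5000 m/s.
v² = 2a·d ⇒ a = v²/(2d) = 32.5000² / (2 × 86.000) = 1056.250 / 172.000 = 6.1410 m/s².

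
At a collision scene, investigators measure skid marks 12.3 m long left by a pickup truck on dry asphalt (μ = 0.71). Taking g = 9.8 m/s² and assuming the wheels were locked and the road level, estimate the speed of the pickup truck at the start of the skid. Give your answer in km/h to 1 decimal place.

Initial speed ≈ 47.1 km/h

Deceleration a = μg = 0.71 × 9.8 = 6.958 m/s².
v = √(2a·d) = √(2 × 6.958 × 12.3) = √171.167 = 13.0831 m/s.
= 13.0831 × 3.6 = 47.099 km/h.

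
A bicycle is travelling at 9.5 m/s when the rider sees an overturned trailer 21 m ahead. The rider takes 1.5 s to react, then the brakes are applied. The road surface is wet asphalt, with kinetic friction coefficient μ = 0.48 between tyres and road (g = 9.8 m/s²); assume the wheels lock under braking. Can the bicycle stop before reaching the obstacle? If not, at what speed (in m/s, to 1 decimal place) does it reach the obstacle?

No — it strikes the obstacle at 5.2 m/s

a = μg = 0.48 × 9.8 = 4.704 m/s².
Reaction distance = 9.5000 × 1.5 = 14.250 m.
Braking distance needed to stop: v²/(2a) = 90.250 / 9.408 = 9.593 m, so total needed = 14.250 + 9.593 = 23.843 m > 21 m — it cannot stop.
Distance remaining when braking begins: 21 − 14.250 = 6.750 m.
v² = v₀² − 2a·d = 90.250 − 2 × 4.704 × 6.750 = 26.746 m²/s².
v = √26.746 = 5.172 m/s.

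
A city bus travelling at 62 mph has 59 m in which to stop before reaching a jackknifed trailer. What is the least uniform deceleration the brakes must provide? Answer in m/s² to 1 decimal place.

62 mph × 0.44704 = 27.7165 m/s.
v² = 2a·d ⇒ a = v²/(2d) = 27.7165² / (2 × 59.000) = 768.204 / 118.000 = 6.5102 m/s².

Required deceleration ≈ 6.5 m/s²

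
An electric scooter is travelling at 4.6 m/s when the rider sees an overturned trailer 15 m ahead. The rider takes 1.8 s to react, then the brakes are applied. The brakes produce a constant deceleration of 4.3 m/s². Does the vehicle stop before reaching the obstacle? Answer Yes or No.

Reaction distance = 4.6000 × 1.8 = 8.280 m.
Braking distance = v²/(2a) = 21.160 / 8.600 = 2.460 m.
Total stopping distance = 8.280 + 2.460 = 10.740 m, vs 15 m available — it stops with 15 − 10.740 = 4.260 m to spare.

Yes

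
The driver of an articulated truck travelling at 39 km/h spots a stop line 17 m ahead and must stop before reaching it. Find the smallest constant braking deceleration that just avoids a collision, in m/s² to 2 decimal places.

39 km/h ÷ 3.6 = 10.8333 m/s.
v² = 2a·d ⇒ a = v²/(2d) = 10.8333² / (2 × 17.000) = 117.360 / 34.000 = 3.4518 m/s².

Required deceleration ≈ 3.45 m/s²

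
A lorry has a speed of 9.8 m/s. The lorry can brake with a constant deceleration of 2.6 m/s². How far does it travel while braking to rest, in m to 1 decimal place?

Braking distance ≈ 18.5 m

Braking distance = v²/(2a) = 9.8000² / (2 × 2.600) = 96.040 / 5.200 = 18.469 m.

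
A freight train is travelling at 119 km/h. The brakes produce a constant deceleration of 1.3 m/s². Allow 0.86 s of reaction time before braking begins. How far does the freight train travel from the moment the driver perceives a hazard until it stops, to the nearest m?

Total stopping distance ≈ 449 m

119 km/h ÷ 3.6 = 33.0556 m/s.
Reaction distance = v·t_r = 33.0556 × 0.86 = 28.428 m.
Braking distance = v²/(2a) = 33.0556² / (2 × 1.300) = 1092.673 / 2.600 = 420.259 m.
Total = 28.428 + 420.259 = 448.687 m.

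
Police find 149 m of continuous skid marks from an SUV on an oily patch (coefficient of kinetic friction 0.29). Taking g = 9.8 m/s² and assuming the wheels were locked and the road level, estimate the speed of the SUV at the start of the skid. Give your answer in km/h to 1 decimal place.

Initial speed ≈ 104.8 km/h

Deceleration a = μg = 0.29 × 9.8 = 2.842 m/s².
v = √(2a·d) = √(2 × 2.842 × 149) = √846.916 = 29.1018 m/s.
= 29.1018 × 3.6 = 104.766 km/h.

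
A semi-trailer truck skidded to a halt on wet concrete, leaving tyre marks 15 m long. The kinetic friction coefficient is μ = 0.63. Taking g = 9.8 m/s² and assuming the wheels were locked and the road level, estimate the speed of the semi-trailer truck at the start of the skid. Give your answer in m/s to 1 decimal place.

Deceleration a = μg = 0.63 × 9.8 = 6.174 m/s².
v = √(2a·d) = √(2 × 6.174 × 15) = √185.220 = 13.6096 m/s.

Initial speed ≈ 13.6 m/s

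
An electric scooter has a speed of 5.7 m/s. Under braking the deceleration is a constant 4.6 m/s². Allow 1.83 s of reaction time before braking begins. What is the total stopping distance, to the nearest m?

Total stopping distance ≈ 14 m

Reaction distance = v·t_r = 5.7000 × 1.83 = 10.431 m.
Braking distance = v²/(2a) = 5.7000² / (2 × 4.600) = 32.490 / 9.200 = 3.532 m.
Total = 10.431 + 3.532 = 13.963 m.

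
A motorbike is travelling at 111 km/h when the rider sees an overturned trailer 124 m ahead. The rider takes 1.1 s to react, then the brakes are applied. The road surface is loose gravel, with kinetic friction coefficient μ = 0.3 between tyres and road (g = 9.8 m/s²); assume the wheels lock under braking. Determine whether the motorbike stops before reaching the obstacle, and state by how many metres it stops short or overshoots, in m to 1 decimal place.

111 km/h ÷ 3.6 = 30.8333 m/s.
a = μg = 0.3 × 9.8 = 2.940 m/s².
Reaction distance = 30.8333 × 1.1 = 33.917 m.
Braking distance = v²/(2a) = 950.692 / 5.880 = 161.682 m.
Total stopping distance = 33.917 + 161.682 = 195.599 m, vs 124 m available — it cannot stop in time and overshoots by 195.599 − 124 = 71.599 m.

No — it overshoots by 71.6 m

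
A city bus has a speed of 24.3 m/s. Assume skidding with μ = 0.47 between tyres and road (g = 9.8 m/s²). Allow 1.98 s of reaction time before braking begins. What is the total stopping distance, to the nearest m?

a = μg = 0.47 × 9.8 = 4.606 m/s².
Reaction distance = v·t_r = 24.3000 × 1.98 = 48.114 m.
Braking distance = v²/(2a) = 24.3000² / (2 × 4.606) = 590.490 / 9.212 = 64.100 m.
Total = 48.114 + 64.100 = 112.214 m.

Total stopping distance ≈ 112 m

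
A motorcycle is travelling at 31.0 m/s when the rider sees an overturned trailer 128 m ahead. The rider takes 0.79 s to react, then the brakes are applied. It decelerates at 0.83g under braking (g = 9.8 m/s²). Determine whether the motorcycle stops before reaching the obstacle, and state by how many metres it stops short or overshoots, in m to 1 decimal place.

Yes — it stops 44.4 m short of the obstacle

a = 0.83 × 9.8 = 8.134 m/s².
Reaction distance = 31.0000 × 0.79 = 24.490 m.
Braking distance = v²/(2a) = 961.000 / 16.268 = 59.073 m.
Total stopping distance = 24.490 + 59.073 = 83.563 m, vs 128 m available — it stops with 128 − 83.563 = 44.437 m to spare.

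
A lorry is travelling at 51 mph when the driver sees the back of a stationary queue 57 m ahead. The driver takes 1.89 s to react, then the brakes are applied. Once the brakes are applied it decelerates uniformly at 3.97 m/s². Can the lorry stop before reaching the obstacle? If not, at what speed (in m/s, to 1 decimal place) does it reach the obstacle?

No — it strikes the obstacle at 20.2 m/s

51 mph × 0.44704 = 22.7990 m/s.
Reaction distance = 22.7990 × 1.89 = 43.090 m.
Braking distance needed to stop: v²/(2a) = 519.794 / 7.940 = 65.465 m, so total needed = 43.090 + 65.465 = 108.555 m > 57 m — it cannot stop.
Distance remaining when braking begins: 57 − 43.090 = 13.910 m.
v² = v₀² − 2a·d = 519.794 − 2 × 3.970 × 13.910 = 409.349 m²/s².
v = √409.349 = 20.232 m/s.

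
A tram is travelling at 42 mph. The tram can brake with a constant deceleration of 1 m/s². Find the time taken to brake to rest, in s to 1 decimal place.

42 mph × 0.44704 = 18.7757 m/s.
Braking time = v/a = 18.7757 / 1.000 = 18.776 s.

Braking time ≈ 18.8 s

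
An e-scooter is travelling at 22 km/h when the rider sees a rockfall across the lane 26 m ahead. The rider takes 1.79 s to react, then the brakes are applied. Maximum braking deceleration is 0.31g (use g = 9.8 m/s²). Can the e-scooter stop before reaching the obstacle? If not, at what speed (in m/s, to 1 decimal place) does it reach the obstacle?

Yes — it stops about 8.9 m short of the obstacle, so it never reaches it

22 km/h ÷ 3.6 = 6.1111 m/s.
a = 0.31 × 9.8 = 3.038 m/s².
Reaction distance = 6.1111 × 1.79 = 10.939 m.
Braking distance = v²/(2a) = 37.346 / 6.076 = 6.146 m.
Total stopping distance = 10.939 + 6.146 = 17.085 m, vs 26 m available — it stops with 26 − 17.085 = 8.915 m to spare.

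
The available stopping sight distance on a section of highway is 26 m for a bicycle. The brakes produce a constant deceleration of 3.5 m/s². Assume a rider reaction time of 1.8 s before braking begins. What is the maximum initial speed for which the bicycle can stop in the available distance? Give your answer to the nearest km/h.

Stopping distance: v·t_r + v²/(2a) = 26 with t_r = 1.8 s and a = 3.500 m/s².
So v² + 12.600 v − 182.00 = 0.
Positive root: v = −a·t_r + √((a·t_r)² + 2a·d) = −6.300 + √(39.690 + 182.00) = 8.5893 m/s.
8.5893 m/s × 3.6 = 30.921 km/h.

Maximum speed ≈ 31 km/h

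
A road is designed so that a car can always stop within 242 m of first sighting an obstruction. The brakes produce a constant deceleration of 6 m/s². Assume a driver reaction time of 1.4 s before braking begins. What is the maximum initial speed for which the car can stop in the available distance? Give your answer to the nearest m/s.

Stopping distance: v·t_r + v²/(2a) = 242 with t_r = 1.4 s and a = 6.000 m/s².
So v² + 16.800 v − 2904.00 = 0.
Positive root: v = −a·t_r + √((a·t_r)² + 2a·d) = −8.400 + √(70.560 + 2904.00) = 46.1395 m/s.

Maximum speed ≈ 46 m/s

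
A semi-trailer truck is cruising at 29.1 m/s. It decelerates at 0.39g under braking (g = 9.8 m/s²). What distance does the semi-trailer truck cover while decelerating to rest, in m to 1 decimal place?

a = 0.39 × 9.8 = 3.822 m/s².
Braking distance = v²/(2a) = 29.1000² / (2 × 3.822) = 846.810 / 7.644 = 110.781 m.

Braking distance ≈ 110.8 m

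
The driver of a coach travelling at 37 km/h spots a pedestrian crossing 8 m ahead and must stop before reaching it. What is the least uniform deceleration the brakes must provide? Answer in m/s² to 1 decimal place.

Required deceleration ≈ 6.6 m/s²

37 km/h ÷ 3.6 = 10.2778 m/s.
v² = 2a·d ⇒ a = v²/(2d) = 10.2778² / (2 × 8.000) = 105.633 / 16.000 = 6.6021 m/s².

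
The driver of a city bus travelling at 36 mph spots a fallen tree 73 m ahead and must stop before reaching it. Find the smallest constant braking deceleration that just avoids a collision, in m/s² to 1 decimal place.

36 mph × 0.44704 = 16.0934 m/s.
v² = 2a·d ⇒ a = v²/(2d) = 16.0934² / (2 × 73.000) = 258.998 / 146.000 = 1.7740 m/s².

Required deceleration ≈ 1.8 m/s²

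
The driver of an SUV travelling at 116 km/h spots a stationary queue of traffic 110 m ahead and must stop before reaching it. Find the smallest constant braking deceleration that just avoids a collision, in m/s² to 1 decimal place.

116 km/h ÷ 3.6 = 32.2222 m/s.
v² = 2a·d ⇒ a = v²/(2d) = 32.2222² / (2 × 110.000) = 1038.270 / 220.000 = 4.7194 m/s².

Required deceleration ≈ 4.7 m/s²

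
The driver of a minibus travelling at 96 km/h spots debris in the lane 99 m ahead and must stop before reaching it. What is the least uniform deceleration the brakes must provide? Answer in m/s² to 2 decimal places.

Required deceleration ≈ 3.59 m/s²

96 km/h ÷ 3.6 = 26.6667 m/s.
v² = 2a·d ⇒ a = v²/(2d) = 26.6667² / (2 × 99.000) = 711.113 / 198.000 = 3.5915 m/s².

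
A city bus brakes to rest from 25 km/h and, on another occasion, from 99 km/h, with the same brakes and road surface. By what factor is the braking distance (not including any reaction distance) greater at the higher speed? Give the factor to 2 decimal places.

Braking distance d = v²/(2a), so with a fixed, d ∝ v².
Factor = (99/25)² = 3.9600² = 15.6816.

Factor ≈ 15.68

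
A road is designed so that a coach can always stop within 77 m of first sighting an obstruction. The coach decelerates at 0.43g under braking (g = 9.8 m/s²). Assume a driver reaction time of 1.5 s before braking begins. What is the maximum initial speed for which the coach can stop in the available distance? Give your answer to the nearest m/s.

a = 0.43 × 9.8 = 4.214 m/s².
Stopping distance: v·t_r + v²/(2a) = 77 with t_r = 1.5 s and a = 4.214 m/s².
So v² + 12.642 v − 648.96 = 0.
Positive root: v = −a·t_r + √((a·t_r)² + 2a·d) = −6.321 + √(39.955 + 648.96) = 19.9262 m/s.

Maximum speed ≈ 20 m/s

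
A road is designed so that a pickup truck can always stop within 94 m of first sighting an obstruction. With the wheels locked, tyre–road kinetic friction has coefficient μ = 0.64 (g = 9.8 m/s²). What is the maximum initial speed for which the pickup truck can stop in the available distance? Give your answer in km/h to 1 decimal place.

a = μg = 0.64 × 9.8 = 6.272 m/s².
v²/(2a) = d ⇒ v = √(2 × 6.272 × 94) = √1179.14 = 34.3386 m/s.
34.3386 m/s × 3.6 = 123.619 km/h.

Maximum speed ≈ 123.6 km/h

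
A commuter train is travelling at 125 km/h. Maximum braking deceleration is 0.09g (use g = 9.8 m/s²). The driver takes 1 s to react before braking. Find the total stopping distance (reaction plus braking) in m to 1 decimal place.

125 km/h ÷ 3.6 = 34.7222 m/s.
a = 0.09 × 9.8 = 0.882 m/s².
Reaction distance = v·t_r = 34.7222 × 1 = 34.722 m.
Braking distance = v²/(2a) = 34.7222² / (2 × 0.882) = 1205.631 / 1.764 = 683.464 m.
Total = 34.722 + 683.464 = 718.186 m.

Total stopping distance ≈ 718.2 m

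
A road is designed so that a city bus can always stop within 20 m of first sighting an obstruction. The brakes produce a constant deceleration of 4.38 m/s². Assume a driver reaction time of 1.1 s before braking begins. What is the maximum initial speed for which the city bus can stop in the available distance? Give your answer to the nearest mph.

Stopping distance: v·t_r + v²/(2a) = 20 with t_r = 1.1 s and a = 4.380 m/s².
So v² + 9.636 v − 175.20 = 0.
Positive root: v = −a·t_r + √((a·t_r)² + 2a·d) = −4.818 + √(23.213 + 175.20) = 9.2679 m/s.
9.2679 m/s ÷ 0.44704 = 20.732 mph.

Maximum speed ≈ 21 mph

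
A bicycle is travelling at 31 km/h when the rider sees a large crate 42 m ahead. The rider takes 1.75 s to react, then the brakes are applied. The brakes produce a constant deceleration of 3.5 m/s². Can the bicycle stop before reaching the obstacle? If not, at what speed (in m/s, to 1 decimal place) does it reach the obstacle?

31 km/h ÷ 3.6 = 8.6111 m/s.
Reaction distance = 8.6111 × 1.75 = 15.069 m.
Braking distance = v²/(2a) = 74.151 / 7.000 = 10.593 m.
Total stopping distance = 15.069 + 10.593 = 25.662 m, vs 42 m available — it stops with 42 − 25.662 = 16.338 m to spare.

Yes — it stops about 16.3 m short of the obstacle, so it never reaches it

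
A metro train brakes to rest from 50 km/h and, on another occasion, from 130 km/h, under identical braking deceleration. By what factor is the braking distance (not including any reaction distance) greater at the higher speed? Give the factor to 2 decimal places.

Factor ≈ 6.76

Braking distance d = v²/(2a), so with a fixed, d ∝ v².
Factor = (130/50)² = 2.6000² = 6.7600.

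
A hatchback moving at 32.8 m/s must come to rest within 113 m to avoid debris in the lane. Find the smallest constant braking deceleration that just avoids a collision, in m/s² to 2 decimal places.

Required deceleration ≈ 4.76 m/s²

v² = 2a·d ⇒ a = v²/(2d) = 32.8000² / (2 × 113.000) = 1075.840 / 226.000 = 4.7604 m/s².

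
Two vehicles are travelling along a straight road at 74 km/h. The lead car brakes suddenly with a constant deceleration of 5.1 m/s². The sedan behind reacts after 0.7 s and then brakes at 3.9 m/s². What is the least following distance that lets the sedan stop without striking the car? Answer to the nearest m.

Minimum gap ≈ 27 m

74 km/h ÷ 3.6 = 20.5556 m/s.
Leader travels v²/(2a_L) = 422.533 / 10.200 = 41.425 m before stopping.
Follower covers v·t_r = 20.5556 × 0.7 = 14.389 m while reacting, then v²/(2a_F) = 422.533 / 7.800 = 54.171 m while braking, for a total of 14.389 + 54.171 = 68.560 m.
Since a_F ≤ a_L and the follower starts braking later, the follower is never slower than the leader, so the closest approach is when both have stopped.
Minimum gap = 68.560 − 41.425 = 27.135 m.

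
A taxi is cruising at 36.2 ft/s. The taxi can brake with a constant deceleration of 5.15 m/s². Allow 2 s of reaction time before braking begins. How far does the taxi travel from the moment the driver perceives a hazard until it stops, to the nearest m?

36.2 ft/s × 0.3048 = 11.0338 m/s.
Reaction distance = v·t_r = 11.0338 × 2 = 22.068 m.
Braking distance = v²/(2a) = 11.0338² / (2 × 5.150) = 121.745 / 10.300 = 11.820 m.
Total = 22.068 + 11.820 = 33.888 m.

Total stopping distance ≈ 34 m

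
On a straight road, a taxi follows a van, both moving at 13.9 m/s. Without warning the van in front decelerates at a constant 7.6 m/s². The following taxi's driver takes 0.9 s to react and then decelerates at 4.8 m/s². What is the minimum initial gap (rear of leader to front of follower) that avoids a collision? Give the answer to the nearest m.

Leader travels v²/(2a_L) = 193.210 / 15.200 = 12.711 m before stopping.
Follower covers v·t_r = 13.9000 × 0.9 = 12.510 m while reacting, then v²/(2a_F) = 193.210 / 9.600 = 20.126 m while braking, for a total of 12.510 + 20.126 = 32.636 m.
Since a_F ≤ a_L and the follower starts braking later, the follower is never slower than the leader, so the closest approach is when both have stopped.
Minimum gap = 32.636 − 12.711 = 19.925 m.

Minimum gap ≈ 20 m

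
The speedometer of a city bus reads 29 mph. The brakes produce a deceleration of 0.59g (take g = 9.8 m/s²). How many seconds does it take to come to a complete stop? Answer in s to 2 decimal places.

Braking time ≈ 2.24 s

29 mph × 0.44704 = 12.9642 m/s.
a = 0.59 × 9.8 = 5.782 m/s².
Braking time = v/a = 12.9642 / 5.782 = 2.242 s.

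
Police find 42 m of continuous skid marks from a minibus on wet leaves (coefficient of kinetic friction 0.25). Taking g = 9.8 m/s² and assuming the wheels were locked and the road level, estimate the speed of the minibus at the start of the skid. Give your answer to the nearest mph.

Deceleration a = μg = 0.25 × 9.8 = 2.450 m/s².
v = √(2a·d) = √(2 × 2.450 × 42) = √205.800 = 14.3457 m/s.
= 14.3457 ÷ 0.44704 = 32.090 mph.

Initial speed ≈ 32 mph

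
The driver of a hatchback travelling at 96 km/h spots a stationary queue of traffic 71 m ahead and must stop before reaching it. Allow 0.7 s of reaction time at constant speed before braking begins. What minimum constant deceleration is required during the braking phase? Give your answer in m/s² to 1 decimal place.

96 km/h ÷ 3.6 = 26.6667 m/s.
Distance covered during reaction = 26.6667 × 0.7 = 18.667 m.
Distance available for braking: 71 − 18.667 = 52.333 m.
v² = 2a·d ⇒ a = v²/(2d) = 26.6667² / (2 × 52.333) = 711.113 / 104.666 = 6.7941 m/s².

Required deceleration ≈ 6.8 m/s²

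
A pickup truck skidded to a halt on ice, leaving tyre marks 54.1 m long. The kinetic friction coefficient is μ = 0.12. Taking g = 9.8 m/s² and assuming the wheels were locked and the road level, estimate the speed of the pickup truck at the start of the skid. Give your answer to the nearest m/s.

Deceleration a = μg = 0.12 × 9.8 = 1.176 m/s².
v = √(2a·d) = √(2 × 1.176 × 54.1) = √127.243 = 11.2802 m/s.

Initial speed ≈ 11 m/s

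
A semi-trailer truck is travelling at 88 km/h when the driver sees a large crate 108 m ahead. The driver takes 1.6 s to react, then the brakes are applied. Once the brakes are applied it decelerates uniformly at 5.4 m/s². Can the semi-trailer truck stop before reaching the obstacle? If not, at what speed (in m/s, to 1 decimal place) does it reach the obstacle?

Yes — it stops about 13.6 m short of the obstacle, so it never reaches it

88 km/h ÷ 3.6 = 24.4444 m/s.
Reaction distance = 24.4444 × 1.6 = 39.111 m.
Braking distance = v²/(2a) = 597.529 / 10.800 = 55.327 m.
Total stopping distance = 39.111 + 55.327 = 94.438 m, vs 108 m available — it stops with 108 − 94.438 = 13.562 m to spare.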